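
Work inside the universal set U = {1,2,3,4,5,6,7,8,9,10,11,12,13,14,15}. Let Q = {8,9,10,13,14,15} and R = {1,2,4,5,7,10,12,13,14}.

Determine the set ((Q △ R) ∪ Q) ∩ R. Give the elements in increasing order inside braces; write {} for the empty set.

{1,2,4,5,7,10,12,13,14}

Q △ R = {1,2,4,5,7,8,9,12,15}
(Q △ R) ∪ Q = {1,2,4,5,7,8,9,10,12,13,14,15}
((Q △ R) ∪ Q) ∩ R = {1,2,4,5,7,10,12,13,14}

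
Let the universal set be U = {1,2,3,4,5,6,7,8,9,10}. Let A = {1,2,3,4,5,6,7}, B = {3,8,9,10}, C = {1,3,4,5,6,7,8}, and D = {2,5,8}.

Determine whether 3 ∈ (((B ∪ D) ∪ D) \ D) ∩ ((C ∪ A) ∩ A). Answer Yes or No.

Yes

3 ∈ B and 3 ∉ D, so 3 ∈ B ∪ D
3 ∈ (B ∪ D) and 3 ∉ D, so 3 ∈ (B ∪ D) ∪ D
3 ∈ ((B ∪ D) ∪ D) and 3 ∉ D, so 3 ∈ ((B ∪ D) ∪ D) \ D
3 ∈ C and 3 ∈ A, so 3 ∈ C ∪ A
3 ∈ (C ∪ A) and 3 ∈ A, so 3 ∈ (C ∪ A) ∩ A
3 ∈ (((B ∪ D) ∪ D) \ D) and 3 ∈ ((C ∪ A) ∩ A), so 3 ∈ (((B ∪ D) ∪ D) \ D) ∩ ((C ∪ A) ∩ A)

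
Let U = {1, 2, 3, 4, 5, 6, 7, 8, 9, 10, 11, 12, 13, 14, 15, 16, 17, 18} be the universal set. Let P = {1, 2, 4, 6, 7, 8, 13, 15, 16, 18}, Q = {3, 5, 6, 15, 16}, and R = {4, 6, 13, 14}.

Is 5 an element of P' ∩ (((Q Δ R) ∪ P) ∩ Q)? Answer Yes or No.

Yes

5 ∉ P, so 5 ∈ P'
5 ∈ Q and 5 ∉ R, so 5 ∈ Q Δ R
5 ∈ (Q Δ R) and 5 ∉ P, so 5 ∈ (Q Δ R) ∪ P
5 ∈ ((Q Δ R) ∪ P) and 5 ∈ Q, so 5 ∈ ((Q Δ R) ∪ P) ∩ Q
5 ∈ P' and 5 ∈ (((Q Δ R) ∪ P) ∩ Q), so 5 ∈ P' ∩ (((Q Δ R) ∪ P) ∩ Q)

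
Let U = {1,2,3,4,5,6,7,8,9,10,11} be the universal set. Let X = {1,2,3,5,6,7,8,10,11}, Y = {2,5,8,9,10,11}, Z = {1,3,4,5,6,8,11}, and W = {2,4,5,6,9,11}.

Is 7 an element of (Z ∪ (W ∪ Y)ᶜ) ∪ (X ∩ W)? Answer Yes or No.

Yes

7 ∉ W and 7 ∉ Y, so 7 ∉ W ∪ Y
7 ∈ (W ∪ Y)ᶜ since 7 ∉ (W ∪ Y)
7 ∉ Z and 7 ∈ (W ∪ Y)ᶜ, so 7 ∈ Z ∪ (W ∪ Y)ᶜ
7 ∈ X and 7 ∉ W, so 7 ∉ X ∩ W
7 ∈ (Z ∪ (W ∪ Y)ᶜ) and 7 ∉ (X ∩ W), so 7 ∈ (Z ∪ (W ∪ Y)ᶜ) ∪ (X ∩ W)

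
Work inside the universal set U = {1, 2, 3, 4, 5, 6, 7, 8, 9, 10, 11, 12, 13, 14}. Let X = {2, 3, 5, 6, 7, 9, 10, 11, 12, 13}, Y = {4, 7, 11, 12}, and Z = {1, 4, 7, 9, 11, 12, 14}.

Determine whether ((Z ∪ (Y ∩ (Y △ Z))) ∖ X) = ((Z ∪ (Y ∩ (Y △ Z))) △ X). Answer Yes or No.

No

Y △ Z = {1, 9, 14}
Y ∩ (Y △ Z) = {}
Z ∪ (Y ∩ (Y △ Z)) = {1, 4, 7, 9, 11, 12, 14}
(Z ∪ (Y ∩ (Y △ Z))) ∖ X = {1, 4, 14}
(Z ∪ (Y ∩ (Y △ Z))) △ X = {1, 2, 3, 4, 5, 6, 10, 13, 14}
2 ∈ (Z ∪ (Y ∩ (Y △ Z))) △ X but 2 ∉ (Z ∪ (Y ∩ (Y △ Z))) ∖ X, so they differ.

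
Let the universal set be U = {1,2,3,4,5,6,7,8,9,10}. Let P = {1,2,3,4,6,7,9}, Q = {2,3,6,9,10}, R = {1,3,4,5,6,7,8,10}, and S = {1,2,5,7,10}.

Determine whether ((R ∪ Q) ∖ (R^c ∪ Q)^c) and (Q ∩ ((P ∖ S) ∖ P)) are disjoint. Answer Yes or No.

Yes

R ∪ Q = {1,2,3,4,5,6,7,8,9,10}
R^c = {2,9}
R^c ∪ Q = {2,3,6,9,10}
(R^c ∪ Q)^c = {1,4,5,7,8}
(R ∪ Q) ∖ (R^c ∪ Q)^c = {2,3,6,9,10}
P ∖ S = {3,4,6,9}
(P ∖ S) ∖ P = {}
Q ∩ ((P ∖ S) ∖ P) = {}
{2,3,6,9,10} and {} share no elements.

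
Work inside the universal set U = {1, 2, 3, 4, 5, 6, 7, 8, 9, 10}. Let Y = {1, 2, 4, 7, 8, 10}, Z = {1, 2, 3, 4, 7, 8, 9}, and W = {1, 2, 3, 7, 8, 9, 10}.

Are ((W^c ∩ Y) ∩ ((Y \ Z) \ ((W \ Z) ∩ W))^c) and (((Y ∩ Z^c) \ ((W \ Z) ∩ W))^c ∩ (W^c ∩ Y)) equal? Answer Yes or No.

Yes

W^c = {4, 5, 6}
W^c ∩ Y = {4}
Y \ Z = {10}
W \ Z = {10}
(W \ Z) ∩ W = {10}
(Y \ Z) \ ((W \ Z) ∩ W) = {}
((Y \ Z) \ ((W \ Z) ∩ W))^c = {1, 2, 3, 4, 5, 6, 7, 8, 9, 10}
(W^c ∩ Y) ∩ ((Y \ Z) \ ((W \ Z) ∩ W))^c = {4}
Z^c = {5, 6, 10}
Y ∩ Z^c = {10}
(Y ∩ Z^c) \ ((W \ Z) ∩ W) = {}
((Y ∩ Z^c) \ ((W \ Z) ∩ W))^c = {1, 2, 3, 4, 5, 6, 7, 8, 9, 10}
((Y ∩ Z^c) \ ((W \ Z) ∩ W))^c ∩ (W^c ∩ Y) = {4}
Both equal {4}, so (W^c ∩ Y) ∩ ((Y \ Z) \ ((W \ Z) ∩ W))^c = ((Y ∩ Z^c) \ ((W \ Z) ∩ W))^c ∩ (W^c ∩ Y).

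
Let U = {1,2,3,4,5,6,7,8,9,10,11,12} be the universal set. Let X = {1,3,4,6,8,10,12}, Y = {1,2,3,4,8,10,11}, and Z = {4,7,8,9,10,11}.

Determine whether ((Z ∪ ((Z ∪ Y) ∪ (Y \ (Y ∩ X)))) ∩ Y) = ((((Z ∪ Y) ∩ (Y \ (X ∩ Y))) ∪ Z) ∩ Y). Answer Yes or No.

Z ∪ Y = {1,2,3,4,7,8,9,10,11}
Y ∩ X = {1,3,4,8,10}
Y \ (Y ∩ X) = {2,11}
(Z ∪ Y) ∪ (Y \ (Y ∩ X)) = {1,2,3,4,7,8,9,10,11}
Z ∪ ((Z ∪ Y) ∪ (Y \ (Y ∩ X))) = {1,2,3,4,7,8,9,10,11}
(Z ∪ ((Z ∪ Y) ∪ (Y \ (Y ∩ X)))) ∩ Y = {1,2,3,4,8,10,11}
X ∩ Y = {1,3,4,8,10}
Y \ (X ∩ Y) = {2,11}
(Z ∪ Y) ∩ (Y \ (X ∩ Y)) = {2,11}
((Z ∪ Y) ∩ (Y \ (X ∩ Y))) ∪ Z = {2,4,7,8,9,10,11}
(((Z ∪ Y) ∩ (Y \ (X ∩ Y))) ∪ Z) ∩ Y = {2,4,8,10,11}
1 ∈ (Z ∪ ((Z ∪ Y) ∪ (Y \ (Y ∩ X)))) ∩ Y but 1 ∉ (((Z ∪ Y) ∩ (Y \ (X ∩ Y))) ∪ Z) ∩ Y, so they differ.

No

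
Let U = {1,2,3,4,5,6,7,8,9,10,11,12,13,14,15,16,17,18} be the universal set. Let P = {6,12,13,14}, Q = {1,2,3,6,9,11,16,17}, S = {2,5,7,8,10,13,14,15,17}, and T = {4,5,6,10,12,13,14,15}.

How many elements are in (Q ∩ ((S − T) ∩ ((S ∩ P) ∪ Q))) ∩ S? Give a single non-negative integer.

S − T = {2,7,8,17}
S ∩ P = {13,14}
(S ∩ P) ∪ Q = {1,2,3,6,9,11,13,14,16,17}
(S − T) ∩ ((S ∩ P) ∪ Q) = {2,17}
Q ∩ ((S − T) ∩ ((S ∩ P) ∪ Q)) = {2,17}
(Q ∩ ((S − T) ∩ ((S ∩ P) ∪ Q))) ∩ S = {2,17}
|(Q ∩ ((S − T) ∩ ((S ∩ P) ∪ Q))) ∩ S| = 2

2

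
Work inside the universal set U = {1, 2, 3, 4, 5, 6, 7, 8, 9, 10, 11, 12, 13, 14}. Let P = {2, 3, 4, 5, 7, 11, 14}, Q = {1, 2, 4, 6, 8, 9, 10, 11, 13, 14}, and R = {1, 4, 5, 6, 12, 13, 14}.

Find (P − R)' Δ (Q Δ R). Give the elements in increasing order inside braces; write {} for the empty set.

P − R = {2, 3, 7, 11}
(P − R)' = {1, 4, 5, 6, 8, 9, 10, 12, 13, 14}
Q Δ R = {2, 5, 8, 9, 10, 11, 12}
(P − R)' Δ (Q Δ R) = {1, 2, 4, 6, 11, 13, 14}

{1, 2, 4, 6, 11, 13, 14}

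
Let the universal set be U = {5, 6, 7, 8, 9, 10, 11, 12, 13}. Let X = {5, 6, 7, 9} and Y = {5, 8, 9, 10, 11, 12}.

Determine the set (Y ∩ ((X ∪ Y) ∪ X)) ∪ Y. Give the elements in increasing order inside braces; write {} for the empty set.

X ∪ Y = {5, 6, 7, 8, 9, 10, 11, 12}
(X ∪ Y) ∪ X = {5, 6, 7, 8, 9, 10, 11, 12}
Y ∩ ((X ∪ Y) ∪ X) = {5, 8, 9, 10, 11, 12}
(Y ∩ ((X ∪ Y) ∪ X)) ∪ Y = {5, 8, 9, 10, 11, 12}

{5, 8, 9, 10, 11, 12}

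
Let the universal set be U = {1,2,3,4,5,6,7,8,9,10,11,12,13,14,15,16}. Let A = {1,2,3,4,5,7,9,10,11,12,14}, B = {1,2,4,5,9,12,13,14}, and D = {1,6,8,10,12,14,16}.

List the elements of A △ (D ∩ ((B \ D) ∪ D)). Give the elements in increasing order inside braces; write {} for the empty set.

B \ D = {2,4,5,9,13}
(B \ D) ∪ D = {1,2,4,5,6,8,9,10,12,13,14,16}
D ∩ ((B \ D) ∪ D) = {1,6,8,10,12,14,16}
A △ (D ∩ ((B \ D) ∪ D)) = {2,3,4,5,6,7,8,9,11,16}

{2,3,4,5,6,7,8,9,11,16}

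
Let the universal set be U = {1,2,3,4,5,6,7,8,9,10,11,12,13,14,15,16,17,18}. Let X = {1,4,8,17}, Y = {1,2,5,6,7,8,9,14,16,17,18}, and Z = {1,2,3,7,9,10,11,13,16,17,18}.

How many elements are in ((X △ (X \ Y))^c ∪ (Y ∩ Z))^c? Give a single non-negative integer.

1

X \ Y = {4}
X △ (X \ Y) = {1,8,17}
(X △ (X \ Y))^c = {2,3,4,5,6,7,9,10,11,12,13,14,15,16,18}
Y ∩ Z = {1,2,7,9,16,17,18}
(X △ (X \ Y))^c ∪ (Y ∩ Z) = {1,2,3,4,5,6,7,9,10,11,12,13,14,15,16,17,18}
((X △ (X \ Y))^c ∪ (Y ∩ Z))^c = {8}
|((X △ (X \ Y))^c ∪ (Y ∩ Z))^c| = 1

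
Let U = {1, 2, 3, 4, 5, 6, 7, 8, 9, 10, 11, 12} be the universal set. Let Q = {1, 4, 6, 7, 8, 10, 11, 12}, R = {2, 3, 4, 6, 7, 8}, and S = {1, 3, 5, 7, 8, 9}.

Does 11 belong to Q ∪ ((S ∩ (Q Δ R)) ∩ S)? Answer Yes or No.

11 ∈ Q and 11 ∉ R, so 11 ∈ Q Δ R
11 ∉ S and 11 ∈ (Q Δ R), so 11 ∉ S ∩ (Q Δ R)
11 ∉ (S ∩ (Q Δ R)) and 11 ∉ S, so 11 ∉ (S ∩ (Q Δ R)) ∩ S
11 ∈ Q and 11 ∉ ((S ∩ (Q Δ R)) ∩ S), so 11 ∈ Q ∪ ((S ∩ (Q Δ R)) ∩ S)

Yes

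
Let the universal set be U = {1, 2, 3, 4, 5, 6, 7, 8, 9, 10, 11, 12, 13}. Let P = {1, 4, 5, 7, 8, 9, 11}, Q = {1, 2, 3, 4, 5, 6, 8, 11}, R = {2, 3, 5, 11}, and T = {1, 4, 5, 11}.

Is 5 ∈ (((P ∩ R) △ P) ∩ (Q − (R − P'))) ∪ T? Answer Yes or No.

Yes

5 ∈ P and 5 ∈ R, so 5 ∈ P ∩ R
5 ∈ (P ∩ R) and 5 ∈ P, so 5 ∉ (P ∩ R) △ P
5 ∈ P, so 5 ∉ P'
5 ∈ R and 5 ∉ P', so 5 ∈ R − P'
5 ∈ Q and 5 ∈ (R − P'), so 5 ∉ Q − (R − P')
5 ∉ ((P ∩ R) △ P) and 5 ∉ (Q − (R − P')), so 5 ∉ ((P ∩ R) △ P) ∩ (Q − (R − P'))
5 ∉ (((P ∩ R) △ P) ∩ (Q − (R − P'))) and 5 ∈ T, so 5 ∈ (((P ∩ R) △ P) ∩ (Q − (R − P'))) ∪ T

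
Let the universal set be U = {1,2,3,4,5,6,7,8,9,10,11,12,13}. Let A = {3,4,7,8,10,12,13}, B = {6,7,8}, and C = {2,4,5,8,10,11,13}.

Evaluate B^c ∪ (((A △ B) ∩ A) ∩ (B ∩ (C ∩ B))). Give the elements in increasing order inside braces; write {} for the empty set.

B^c = {1,2,3,4,5,9,10,11,12,13}
A △ B = {3,4,6,10,12,13}
(A △ B) ∩ A = {3,4,10,12,13}
C ∩ B = {8}
B ∩ (C ∩ B) = {8}
((A △ B) ∩ A) ∩ (B ∩ (C ∩ B)) = {}
B^c ∪ (((A △ B) ∩ A) ∩ (B ∩ (C ∩ B))) = {1,2,3,4,5,9,10,11,12,13}

{1,2,3,4,5,9,10,11,12,13}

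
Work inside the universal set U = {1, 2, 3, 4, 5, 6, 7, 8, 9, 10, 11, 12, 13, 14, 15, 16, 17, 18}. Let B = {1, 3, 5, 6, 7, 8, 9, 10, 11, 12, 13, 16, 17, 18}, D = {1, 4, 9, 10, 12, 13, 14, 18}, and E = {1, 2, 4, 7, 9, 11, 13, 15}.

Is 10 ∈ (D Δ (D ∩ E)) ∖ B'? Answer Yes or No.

Yes

10 ∈ D and 10 ∉ E, so 10 ∉ D ∩ E
10 ∈ D and 10 ∉ (D ∩ E), so 10 ∈ D Δ (D ∩ E)
10 ∈ B, so 10 ∉ B'
10 ∈ (D Δ (D ∩ E)) and 10 ∉ B', so 10 ∈ (D Δ (D ∩ E)) ∖ B'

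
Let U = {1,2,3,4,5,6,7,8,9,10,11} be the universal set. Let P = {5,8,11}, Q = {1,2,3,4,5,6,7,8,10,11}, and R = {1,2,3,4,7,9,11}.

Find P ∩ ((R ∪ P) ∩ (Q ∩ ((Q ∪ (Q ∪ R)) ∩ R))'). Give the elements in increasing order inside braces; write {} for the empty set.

R ∪ P = {1,2,3,4,5,7,8,9,11}
Q ∪ R = {1,2,3,4,5,6,7,8,9,10,11}
Q ∪ (Q ∪ R) = {1,2,3,4,5,6,7,8,9,10,11}
(Q ∪ (Q ∪ R)) ∩ R = {1,2,3,4,7,9,11}
Q ∩ ((Q ∪ (Q ∪ R)) ∩ R) = {1,2,3,4,7,11}
(Q ∩ ((Q ∪ (Q ∪ R)) ∩ R))' = {5,6,8,9,10}
(R ∪ P) ∩ (Q ∩ ((Q ∪ (Q ∪ R)) ∩ R))' = {5,8,9}
P ∩ ((R ∪ P) ∩ (Q ∩ ((Q ∪ (Q ∪ R)) ∩ R))') = {5,8}

{5,8}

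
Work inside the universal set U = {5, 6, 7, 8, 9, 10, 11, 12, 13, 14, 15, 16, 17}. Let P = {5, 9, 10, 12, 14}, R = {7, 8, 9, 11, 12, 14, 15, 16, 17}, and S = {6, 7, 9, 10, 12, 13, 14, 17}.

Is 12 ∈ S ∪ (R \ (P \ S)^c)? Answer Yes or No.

Yes

12 ∈ P and 12 ∈ S, so 12 ∉ P \ S
12 ∈ (P \ S)^c since 12 ∉ (P \ S)
12 ∈ R and 12 ∈ (P \ S)^c, so 12 ∉ R \ (P \ S)^c
12 ∈ S and 12 ∉ (R \ (P \ S)^c), so 12 ∈ S ∪ (R \ (P \ S)^c)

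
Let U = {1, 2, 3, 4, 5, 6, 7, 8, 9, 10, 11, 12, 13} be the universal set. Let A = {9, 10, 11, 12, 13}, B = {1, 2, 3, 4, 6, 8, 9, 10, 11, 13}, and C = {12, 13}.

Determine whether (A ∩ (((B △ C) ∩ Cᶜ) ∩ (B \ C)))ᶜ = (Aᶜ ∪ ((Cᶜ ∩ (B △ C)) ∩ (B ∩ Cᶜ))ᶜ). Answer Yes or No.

Yes

B △ C = {1, 2, 3, 4, 6, 8, 9, 10, 11, 12}
Cᶜ = {1, 2, 3, 4, 5, 6, 7, 8, 9, 10, 11}
(B △ C) ∩ Cᶜ = {1, 2, 3, 4, 6, 8, 9, 10, 11}
B \ C = {1, 2, 3, 4, 6, 8, 9, 10, 11}
((B △ C) ∩ Cᶜ) ∩ (B \ C) = {1, 2, 3, 4, 6, 8, 9, 10, 11}
A ∩ (((B △ C) ∩ Cᶜ) ∩ (B \ C)) = {9, 10, 11}
(A ∩ (((B △ C) ∩ Cᶜ) ∩ (B \ C)))ᶜ = {1, 2, 3, 4, 5, 6, 7, 8, 12, 13}
Aᶜ = {1, 2, 3, 4, 5, 6, 7, 8}
Cᶜ ∩ (B △ C) = {1, 2, 3, 4, 6, 8, 9, 10, 11}
B ∩ Cᶜ = {1, 2, 3, 4, 6, 8, 9, 10, 11}
(Cᶜ ∩ (B △ C)) ∩ (B ∩ Cᶜ) = {1, 2, 3, 4, 6, 8, 9, 10, 11}
((Cᶜ ∩ (B △ C)) ∩ (B ∩ Cᶜ))ᶜ = {5, 7, 12, 13}
Aᶜ ∪ ((Cᶜ ∩ (B △ C)) ∩ (B ∩ Cᶜ))ᶜ = {1, 2, 3, 4, 5, 6, 7, 8, 12, 13}
Both equal {1, 2, 3, 4, 5, 6, 7, 8, 12, 13}, so (A ∩ (((B △ C) ∩ Cᶜ) ∩ (B \ C)))ᶜ = Aᶜ ∪ ((Cᶜ ∩ (B △ C)) ∩ (B ∩ Cᶜ))ᶜ.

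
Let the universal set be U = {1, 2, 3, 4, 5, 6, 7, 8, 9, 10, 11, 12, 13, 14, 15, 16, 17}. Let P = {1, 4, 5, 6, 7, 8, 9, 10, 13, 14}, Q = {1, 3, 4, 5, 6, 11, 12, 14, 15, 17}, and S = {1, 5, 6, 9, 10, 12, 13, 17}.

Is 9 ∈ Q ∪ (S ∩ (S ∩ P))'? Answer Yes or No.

No

9 ∈ S and 9 ∈ P, so 9 ∈ S ∩ P
9 ∈ S and 9 ∈ (S ∩ P), so 9 ∈ S ∩ (S ∩ P)
9 ∉ (S ∩ (S ∩ P))' since 9 ∈ (S ∩ (S ∩ P))
9 ∉ Q and 9 ∉ (S ∩ (S ∩ P))', so 9 ∉ Q ∪ (S ∩ (S ∩ P))'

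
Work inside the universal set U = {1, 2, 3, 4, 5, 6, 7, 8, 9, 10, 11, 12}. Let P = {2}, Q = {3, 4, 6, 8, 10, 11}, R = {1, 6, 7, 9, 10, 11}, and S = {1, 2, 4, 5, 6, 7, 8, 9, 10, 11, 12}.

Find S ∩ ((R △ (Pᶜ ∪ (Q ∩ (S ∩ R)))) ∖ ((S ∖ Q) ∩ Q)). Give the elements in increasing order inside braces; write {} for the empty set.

Pᶜ = {1, 3, 4, 5, 6, 7, 8, 9, 10, 11, 12}
S ∩ R = {1, 6, 7, 9, 10, 11}
Q ∩ (S ∩ R) = {6, 10, 11}
Pᶜ ∪ (Q ∩ (S ∩ R)) = {1, 3, 4, 5, 6, 7, 8, 9, 10, 11, 12}
R △ (Pᶜ ∪ (Q ∩ (S ∩ R))) = {3, 4, 5, 8, 12}
S ∖ Q = {1, 2, 5, 7, 9, 12}
(S ∖ Q) ∩ Q = {}
(R △ (Pᶜ ∪ (Q ∩ (S ∩ R)))) ∖ ((S ∖ Q) ∩ Q) = {3, 4, 5, 8, 12}
S ∩ ((R △ (Pᶜ ∪ (Q ∩ (S ∩ R)))) ∖ ((S ∖ Q) ∩ Q)) = {4, 5, 8, 12}

{4, 5, 8, 12}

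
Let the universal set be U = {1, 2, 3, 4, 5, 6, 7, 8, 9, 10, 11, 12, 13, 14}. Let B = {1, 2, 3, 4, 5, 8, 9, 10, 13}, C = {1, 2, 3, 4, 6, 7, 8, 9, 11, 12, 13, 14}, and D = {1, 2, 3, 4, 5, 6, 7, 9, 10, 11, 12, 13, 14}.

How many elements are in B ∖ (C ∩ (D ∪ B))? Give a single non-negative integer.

2

D ∪ B = {1, 2, 3, 4, 5, 6, 7, 8, 9, 10, 11, 12, 13, 14}
C ∩ (D ∪ B) = {1, 2, 3, 4, 6, 7, 8, 9, 11, 12, 13, 14}
B ∖ (C ∩ (D ∪ B)) = {5, 10}
|B ∖ (C ∩ (D ∪ B))| = 2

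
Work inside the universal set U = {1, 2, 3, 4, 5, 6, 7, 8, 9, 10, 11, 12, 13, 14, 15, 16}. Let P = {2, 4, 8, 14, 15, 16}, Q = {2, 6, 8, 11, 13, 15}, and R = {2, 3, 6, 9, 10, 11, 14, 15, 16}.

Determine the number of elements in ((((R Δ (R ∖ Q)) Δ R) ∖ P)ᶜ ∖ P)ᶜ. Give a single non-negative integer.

R ∖ Q = {3, 9, 10, 14, 16}
R Δ (R ∖ Q) = {2, 6, 11, 15}
(R Δ (R ∖ Q)) Δ R = {3, 9, 10, 14, 16}
((R Δ (R ∖ Q)) Δ R) ∖ P = {3, 9, 10}
(((R Δ (R ∖ Q)) Δ R) ∖ P)ᶜ = {1, 2, 4, 5, 6, 7, 8, 11, 12, 13, 14, 15, 16}
(((R Δ (R ∖ Q)) Δ R) ∖ P)ᶜ ∖ P = {1, 5, 6, 7, 11, 12, 13}
((((R Δ (R ∖ Q)) Δ R) ∖ P)ᶜ ∖ P)ᶜ = {2, 3, 4, 8, 9, 10, 14, 15, 16}
|((((R Δ (R ∖ Q)) Δ R) ∖ P)ᶜ ∖ P)ᶜ| = 9

9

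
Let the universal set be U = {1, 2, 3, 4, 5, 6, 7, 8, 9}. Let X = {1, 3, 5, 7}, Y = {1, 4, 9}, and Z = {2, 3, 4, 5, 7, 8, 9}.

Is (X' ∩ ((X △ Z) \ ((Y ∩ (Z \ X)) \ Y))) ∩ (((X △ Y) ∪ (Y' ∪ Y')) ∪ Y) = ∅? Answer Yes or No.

No

X' = {2, 4, 6, 8, 9}
X △ Z = {1, 2, 4, 8, 9}
Z \ X = {2, 4, 8, 9}
Y ∩ (Z \ X) = {4, 9}
(Y ∩ (Z \ X)) \ Y = {}
(X △ Z) \ ((Y ∩ (Z \ X)) \ Y) = {1, 2, 4, 8, 9}
X' ∩ ((X △ Z) \ ((Y ∩ (Z \ X)) \ Y)) = {2, 4, 8, 9}
X △ Y = {3, 4, 5, 7, 9}
Y' = {2, 3, 5, 6, 7, 8}
Y' ∪ Y' = {2, 3, 5, 6, 7, 8}
(X △ Y) ∪ (Y' ∪ Y') = {2, 3, 4, 5, 6, 7, 8, 9}
((X △ Y) ∪ (Y' ∪ Y')) ∪ Y = {1, 2, 3, 4, 5, 6, 7, 8, 9}
2 lies in both, so they are not disjoint.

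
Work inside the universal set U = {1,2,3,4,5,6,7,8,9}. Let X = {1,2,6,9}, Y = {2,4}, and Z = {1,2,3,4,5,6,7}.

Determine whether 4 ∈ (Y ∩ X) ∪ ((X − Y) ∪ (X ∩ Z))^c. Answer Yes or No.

4 ∈ Y and 4 ∉ X, so 4 ∉ Y ∩ X
4 ∉ X and 4 ∈ Y, so 4 ∉ X − Y
4 ∉ X and 4 ∈ Z, so 4 ∉ X ∩ Z
4 ∉ (X − Y) and 4 ∉ (X ∩ Z), so 4 ∉ (X − Y) ∪ (X ∩ Z)
4 ∈ ((X − Y) ∪ (X ∩ Z))^c since 4 ∉ ((X − Y) ∪ (X ∩ Z))
4 ∉ (Y ∩ X) and 4 ∈ ((X − Y) ∪ (X ∩ Z))^c, so 4 ∈ (Y ∩ X) ∪ ((X − Y) ∪ (X ∩ Z))^c

Yes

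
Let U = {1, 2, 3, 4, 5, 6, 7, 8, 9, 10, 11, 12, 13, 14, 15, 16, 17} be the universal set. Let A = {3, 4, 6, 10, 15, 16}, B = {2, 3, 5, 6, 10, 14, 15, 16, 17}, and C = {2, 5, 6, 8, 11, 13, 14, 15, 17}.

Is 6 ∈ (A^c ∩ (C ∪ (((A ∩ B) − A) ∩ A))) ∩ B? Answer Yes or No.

No

6 ∈ A, so 6 ∉ A^c
6 ∈ A and 6 ∈ B, so 6 ∈ A ∩ B
6 ∈ (A ∩ B) and 6 ∈ A, so 6 ∉ (A ∩ B) − A
6 ∉ ((A ∩ B) − A) and 6 ∈ A, so 6 ∉ ((A ∩ B) − A) ∩ A
6 ∈ C and 6 ∉ (((A ∩ B) − A) ∩ A), so 6 ∈ C ∪ (((A ∩ B) − A) ∩ A)
6 ∉ A^c and 6 ∈ (C ∪ (((A ∩ B) − A) ∩ A)), so 6 ∉ A^c ∩ (C ∪ (((A ∩ B) − A) ∩ A))
6 ∉ (A^c ∩ (C ∪ (((A ∩ B) − A) ∩ A))) and 6 ∈ B, so 6 ∉ (A^c ∩ (C ∪ (((A ∩ B) − A) ∩ A))) ∩ B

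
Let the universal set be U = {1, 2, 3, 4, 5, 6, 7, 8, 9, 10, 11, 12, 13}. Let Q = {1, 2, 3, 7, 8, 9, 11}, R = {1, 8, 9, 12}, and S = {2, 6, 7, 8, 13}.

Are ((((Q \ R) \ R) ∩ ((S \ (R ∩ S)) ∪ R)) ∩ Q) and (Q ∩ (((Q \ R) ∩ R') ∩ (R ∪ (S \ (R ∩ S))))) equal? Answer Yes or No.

Q \ R = {2, 3, 7, 11}
(Q \ R) \ R = {2, 3, 7, 11}
R ∩ S = {8}
S \ (R ∩ S) = {2, 6, 7, 13}
(S \ (R ∩ S)) ∪ R = {1, 2, 6, 7, 8, 9, 12, 13}
((Q \ R) \ R) ∩ ((S \ (R ∩ S)) ∪ R) = {2, 7}
(((Q \ R) \ R) ∩ ((S \ (R ∩ S)) ∪ R)) ∩ Q = {2, 7}
R' = {2, 3, 4, 5, 6, 7, 10, 11, 13}
(Q \ R) ∩ R' = {2, 3, 7, 11}
R ∪ (S \ (R ∩ S)) = {1, 2, 6, 7, 8, 9, 12, 13}
((Q \ R) ∩ R') ∩ (R ∪ (S \ (R ∩ S))) = {2, 7}
Q ∩ (((Q \ R) ∩ R') ∩ (R ∪ (S \ (R ∩ S)))) = {2, 7}
Both equal {2, 7}, so (((Q \ R) \ R) ∩ ((S \ (R ∩ S)) ∪ R)) ∩ Q = Q ∩ (((Q \ R) ∩ R') ∩ (R ∪ (S \ (R ∩ S)))).

Yes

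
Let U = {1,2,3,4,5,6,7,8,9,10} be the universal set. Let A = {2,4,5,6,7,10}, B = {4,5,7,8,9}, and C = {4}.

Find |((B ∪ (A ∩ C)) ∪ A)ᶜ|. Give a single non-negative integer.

2

A ∩ C = {4}
B ∪ (A ∩ C) = {4,5,7,8,9}
(B ∪ (A ∩ C)) ∪ A = {2,4,5,6,7,8,9,10}
((B ∪ (A ∩ C)) ∪ A)ᶜ = {1,3}
|((B ∪ (A ∩ C)) ∪ A)ᶜ| = 2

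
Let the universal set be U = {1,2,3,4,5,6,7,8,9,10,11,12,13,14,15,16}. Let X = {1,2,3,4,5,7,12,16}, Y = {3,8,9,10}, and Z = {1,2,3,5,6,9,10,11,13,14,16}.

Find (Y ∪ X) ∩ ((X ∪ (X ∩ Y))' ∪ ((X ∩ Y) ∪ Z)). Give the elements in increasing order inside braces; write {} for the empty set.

{1,2,3,5,8,9,10,16}

Y ∪ X = {1,2,3,4,5,7,8,9,10,12,16}
X ∩ Y = {3}
X ∪ (X ∩ Y) = {1,2,3,4,5,7,12,16}
(X ∪ (X ∩ Y))' = {6,8,9,10,11,13,14,15}
(X ∩ Y) ∪ Z = {1,2,3,5,6,9,10,11,13,14,16}
(X ∪ (X ∩ Y))' ∪ ((X ∩ Y) ∪ Z) = {1,2,3,5,6,8,9,10,11,13,14,15,16}
(Y ∪ X) ∩ ((X ∪ (X ∩ Y))' ∪ ((X ∩ Y) ∪ Z)) = {1,2,3,5,8,9,10,16}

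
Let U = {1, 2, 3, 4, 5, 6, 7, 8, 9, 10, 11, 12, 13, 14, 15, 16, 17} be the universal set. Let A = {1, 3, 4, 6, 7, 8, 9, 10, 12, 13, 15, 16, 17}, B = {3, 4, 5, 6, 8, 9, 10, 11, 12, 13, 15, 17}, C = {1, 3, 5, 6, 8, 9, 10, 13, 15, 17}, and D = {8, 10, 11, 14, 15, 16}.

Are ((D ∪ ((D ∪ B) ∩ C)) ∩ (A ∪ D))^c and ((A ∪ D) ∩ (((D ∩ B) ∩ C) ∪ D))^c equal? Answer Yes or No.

No

D ∪ B = {3, 4, 5, 6, 8, 9, 10, 11, 12, 13, 14, 15, 16, 17}
(D ∪ B) ∩ C = {3, 5, 6, 8, 9, 10, 13, 15, 17}
D ∪ ((D ∪ B) ∩ C) = {3, 5, 6, 8, 9, 10, 11, 13, 14, 15, 16, 17}
A ∪ D = {1, 3, 4, 6, 7, 8, 9, 10, 11, 12, 13, 14, 15, 16, 17}
(D ∪ ((D ∪ B) ∩ C)) ∩ (A ∪ D) = {3, 6, 8, 9, 10, 11, 13, 14, 15, 16, 17}
((D ∪ ((D ∪ B) ∩ C)) ∩ (A ∪ D))^c = {1, 2, 4, 5, 7, 12}
D ∩ B = {8, 10, 11, 15}
(D ∩ B) ∩ C = {8, 10, 15}
((D ∩ B) ∩ C) ∪ D = {8, 10, 11, 14, 15, 16}
(A ∪ D) ∩ (((D ∩ B) ∩ C) ∪ D) = {8, 10, 11, 14, 15, 16}
((A ∪ D) ∩ (((D ∩ B) ∩ C) ∪ D))^c = {1, 2, 3, 4, 5, 6, 7, 9, 12, 13, 17}
3 ∈ ((A ∪ D) ∩ (((D ∩ B) ∩ C) ∪ D))^c but 3 ∉ ((D ∪ ((D ∪ B) ∩ C)) ∩ (A ∪ D))^c, so they differ.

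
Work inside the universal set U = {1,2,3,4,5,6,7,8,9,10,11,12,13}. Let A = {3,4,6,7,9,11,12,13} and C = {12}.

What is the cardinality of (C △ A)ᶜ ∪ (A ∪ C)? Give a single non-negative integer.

13

C △ A = {3,4,6,7,9,11,13}
(C △ A)ᶜ = {1,2,5,8,10,12}
A ∪ C = {3,4,6,7,9,11,12,13}
(C △ A)ᶜ ∪ (A ∪ C) = {1,2,3,4,5,6,7,8,9,10,11,12,13}
|(C △ A)ᶜ ∪ (A ∪ C)| = 13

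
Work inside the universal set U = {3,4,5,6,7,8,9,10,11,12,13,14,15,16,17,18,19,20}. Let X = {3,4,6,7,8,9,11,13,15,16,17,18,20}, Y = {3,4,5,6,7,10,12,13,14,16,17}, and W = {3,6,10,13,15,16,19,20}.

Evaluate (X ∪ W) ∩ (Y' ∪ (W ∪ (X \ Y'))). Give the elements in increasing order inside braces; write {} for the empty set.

X ∪ W = {3,4,6,7,8,9,10,11,13,15,16,17,18,19,20}
Y' = {8,9,11,15,18,19,20}
X \ Y' = {3,4,6,7,13,16,17}
W ∪ (X \ Y') = {3,4,6,7,10,13,15,16,17,19,20}
Y' ∪ (W ∪ (X \ Y')) = {3,4,6,7,8,9,10,11,13,15,16,17,18,19,20}
(X ∪ W) ∩ (Y' ∪ (W ∪ (X \ Y'))) = {3,4,6,7,8,9,10,11,13,15,16,17,18,19,20}

{3,4,6,7,8,9,10,11,13,15,16,17,18,19,20}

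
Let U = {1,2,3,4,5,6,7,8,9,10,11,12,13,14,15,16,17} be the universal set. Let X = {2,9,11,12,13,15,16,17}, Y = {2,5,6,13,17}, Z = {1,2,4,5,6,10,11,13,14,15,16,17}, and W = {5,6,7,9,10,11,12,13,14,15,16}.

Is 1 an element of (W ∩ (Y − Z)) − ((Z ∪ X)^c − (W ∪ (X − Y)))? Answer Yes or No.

1 ∉ Y and 1 ∈ Z, so 1 ∉ Y − Z
1 ∉ W and 1 ∉ (Y − Z), so 1 ∉ W ∩ (Y − Z)
1 ∈ Z and 1 ∉ X, so 1 ∈ Z ∪ X
1 ∉ (Z ∪ X)^c since 1 ∈ (Z ∪ X)
1 ∉ X and 1 ∉ Y, so 1 ∉ X − Y
1 ∉ W and 1 ∉ (X − Y), so 1 ∉ W ∪ (X − Y)
1 ∉ (Z ∪ X)^c and 1 ∉ (W ∪ (X − Y)), so 1 ∉ (Z ∪ X)^c − (W ∪ (X − Y))
1 ∉ (W ∩ (Y − Z)) and 1 ∉ ((Z ∪ X)^c − (W ∪ (X − Y))), so 1 ∉ (W ∩ (Y − Z)) − ((Z ∪ X)^c − (W ∪ (X − Y)))

No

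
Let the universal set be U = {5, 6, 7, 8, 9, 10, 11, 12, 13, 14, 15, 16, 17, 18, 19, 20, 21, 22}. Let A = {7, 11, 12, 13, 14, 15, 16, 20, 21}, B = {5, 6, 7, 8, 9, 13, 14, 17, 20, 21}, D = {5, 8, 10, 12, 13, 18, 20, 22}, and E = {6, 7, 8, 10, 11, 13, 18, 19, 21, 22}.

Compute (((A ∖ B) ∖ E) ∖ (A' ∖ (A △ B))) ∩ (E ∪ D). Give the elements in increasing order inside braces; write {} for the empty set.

A ∖ B = {11, 12, 15, 16}
(A ∖ B) ∖ E = {12, 15, 16}
A' = {5, 6, 8, 9, 10, 17, 18, 19, 22}
A △ B = {5, 6, 8, 9, 11, 12, 15, 16, 17}
A' ∖ (A △ B) = {10, 18, 19, 22}
((A ∖ B) ∖ E) ∖ (A' ∖ (A △ B)) = {12, 15, 16}
E ∪ D = {5, 6, 7, 8, 10, 11, 12, 13, 18, 19, 20, 21, 22}
(((A ∖ B) ∖ E) ∖ (A' ∖ (A △ B))) ∩ (E ∪ D) = {12}

{12}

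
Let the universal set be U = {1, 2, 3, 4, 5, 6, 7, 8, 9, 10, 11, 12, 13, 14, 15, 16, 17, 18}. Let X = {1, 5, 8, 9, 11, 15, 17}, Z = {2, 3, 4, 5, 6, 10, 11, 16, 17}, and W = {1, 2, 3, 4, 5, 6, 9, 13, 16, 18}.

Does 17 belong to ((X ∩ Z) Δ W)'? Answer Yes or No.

No

17 ∈ X and 17 ∈ Z, so 17 ∈ X ∩ Z
17 ∈ (X ∩ Z) and 17 ∉ W, so 17 ∈ (X ∩ Z) Δ W
17 ∉ ((X ∩ Z) Δ W)' since 17 ∈ ((X ∩ Z) Δ W)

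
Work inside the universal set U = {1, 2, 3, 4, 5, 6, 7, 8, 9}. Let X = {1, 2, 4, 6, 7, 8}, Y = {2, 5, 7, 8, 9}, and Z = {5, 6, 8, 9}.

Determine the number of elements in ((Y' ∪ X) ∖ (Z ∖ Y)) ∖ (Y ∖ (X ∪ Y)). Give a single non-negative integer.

6

Y' = {1, 3, 4, 6}
Y' ∪ X = {1, 2, 3, 4, 6, 7, 8}
Z ∖ Y = {6}
(Y' ∪ X) ∖ (Z ∖ Y) = {1, 2, 3, 4, 7, 8}
X ∪ Y = {1, 2, 4, 5, 6, 7, 8, 9}
Y ∖ (X ∪ Y) = {}
((Y' ∪ X) ∖ (Z ∖ Y)) ∖ (Y ∖ (X ∪ Y)) = {1, 2, 3, 4, 7, 8}
|((Y' ∪ X) ∖ (Z ∖ Y)) ∖ (Y ∖ (X ∪ Y))| = 6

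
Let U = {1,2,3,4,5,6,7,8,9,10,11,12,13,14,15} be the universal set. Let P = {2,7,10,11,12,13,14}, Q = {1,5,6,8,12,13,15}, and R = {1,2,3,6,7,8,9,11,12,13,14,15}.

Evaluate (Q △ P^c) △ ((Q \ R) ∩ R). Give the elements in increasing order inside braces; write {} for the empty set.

P^c = {1,3,4,5,6,8,9,15}
Q △ P^c = {3,4,9,12,13}
Q \ R = {5}
(Q \ R) ∩ R = {}
(Q △ P^c) △ ((Q \ R) ∩ R) = {3,4,9,12,13}

{3,4,9,12,13}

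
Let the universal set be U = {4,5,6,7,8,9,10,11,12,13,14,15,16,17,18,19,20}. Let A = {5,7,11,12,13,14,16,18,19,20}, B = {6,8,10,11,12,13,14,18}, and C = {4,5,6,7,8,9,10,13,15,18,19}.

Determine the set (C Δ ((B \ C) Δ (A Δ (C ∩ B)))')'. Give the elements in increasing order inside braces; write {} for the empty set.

B \ C = {11,12,14}
C ∩ B = {6,8,10,13,18}
A Δ (C ∩ B) = {5,6,7,8,10,11,12,14,16,19,20}
(B \ C) Δ (A Δ (C ∩ B)) = {5,6,7,8,10,16,19,20}
((B \ C) Δ (A Δ (C ∩ B)))' = {4,9,11,12,13,14,15,17,18}
C Δ ((B \ C) Δ (A Δ (C ∩ B)))' = {5,6,7,8,10,11,12,14,17,19}
(C Δ ((B \ C) Δ (A Δ (C ∩ B)))')' = {4,9,13,15,16,18,20}

{4,9,13,15,16,18,20}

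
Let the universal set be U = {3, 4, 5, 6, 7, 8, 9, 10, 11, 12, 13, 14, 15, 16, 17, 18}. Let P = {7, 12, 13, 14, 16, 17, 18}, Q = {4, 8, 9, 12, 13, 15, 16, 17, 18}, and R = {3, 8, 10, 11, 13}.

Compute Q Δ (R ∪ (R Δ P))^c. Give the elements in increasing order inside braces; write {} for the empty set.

R Δ P = {3, 7, 8, 10, 11, 12, 14, 16, 17, 18}
R ∪ (R Δ P) = {3, 7, 8, 10, 11, 12, 13, 14, 16, 17, 18}
(R ∪ (R Δ P))^c = {4, 5, 6, 9, 15}
Q Δ (R ∪ (R Δ P))^c = {5, 6, 8, 12, 13, 16, 17, 18}

{5, 6, 8, 12, 13, 16, 17, 18}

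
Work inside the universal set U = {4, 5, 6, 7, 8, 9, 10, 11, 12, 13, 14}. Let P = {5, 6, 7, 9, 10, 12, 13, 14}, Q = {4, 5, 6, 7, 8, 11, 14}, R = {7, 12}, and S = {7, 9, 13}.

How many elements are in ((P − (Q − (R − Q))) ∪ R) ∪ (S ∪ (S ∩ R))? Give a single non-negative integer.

R − Q = {12}
Q − (R − Q) = {4, 5, 6, 7, 8, 11, 14}
P − (Q − (R − Q)) = {9, 10, 12, 13}
(P − (Q − (R − Q))) ∪ R = {7, 9, 10, 12, 13}
S ∩ R = {7}
S ∪ (S ∩ R) = {7, 9, 13}
((P − (Q − (R − Q))) ∪ R) ∪ (S ∪ (S ∩ R)) = {7, 9, 10, 12, 13}
|((P − (Q − (R − Q))) ∪ R) ∪ (S ∪ (S ∩ R))| = 5

5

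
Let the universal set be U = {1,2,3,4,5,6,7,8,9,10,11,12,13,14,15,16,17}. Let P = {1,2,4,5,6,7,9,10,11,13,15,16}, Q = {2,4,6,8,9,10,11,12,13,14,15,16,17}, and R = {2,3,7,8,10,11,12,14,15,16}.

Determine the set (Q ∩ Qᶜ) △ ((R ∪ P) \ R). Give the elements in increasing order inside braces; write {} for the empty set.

{1,4,5,6,9,13}

Qᶜ = {1,3,5,7}
Q ∩ Qᶜ = {}
R ∪ P = {1,2,3,4,5,6,7,8,9,10,11,12,13,14,15,16}
(R ∪ P) \ R = {1,4,5,6,9,13}
(Q ∩ Qᶜ) △ ((R ∪ P) \ R) = {1,4,5,6,9,13}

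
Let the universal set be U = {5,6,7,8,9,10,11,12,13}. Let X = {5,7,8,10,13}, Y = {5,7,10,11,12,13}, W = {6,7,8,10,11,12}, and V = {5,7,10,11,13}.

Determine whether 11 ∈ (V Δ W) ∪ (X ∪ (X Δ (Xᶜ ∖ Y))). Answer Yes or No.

No

11 ∈ V and 11 ∈ W, so 11 ∉ V Δ W
11 ∉ X, so 11 ∈ Xᶜ
11 ∈ Xᶜ and 11 ∈ Y, so 11 ∉ Xᶜ ∖ Y
11 ∉ X and 11 ∉ (Xᶜ ∖ Y), so 11 ∉ X Δ (Xᶜ ∖ Y)
11 ∉ X and 11 ∉ (X Δ (Xᶜ ∖ Y)), so 11 ∉ X ∪ (X Δ (Xᶜ ∖ Y))
11 ∉ (V Δ W) and 11 ∉ (X ∪ (X Δ (Xᶜ ∖ Y))), so 11 ∉ (V Δ W) ∪ (X ∪ (X Δ (Xᶜ ∖ Y)))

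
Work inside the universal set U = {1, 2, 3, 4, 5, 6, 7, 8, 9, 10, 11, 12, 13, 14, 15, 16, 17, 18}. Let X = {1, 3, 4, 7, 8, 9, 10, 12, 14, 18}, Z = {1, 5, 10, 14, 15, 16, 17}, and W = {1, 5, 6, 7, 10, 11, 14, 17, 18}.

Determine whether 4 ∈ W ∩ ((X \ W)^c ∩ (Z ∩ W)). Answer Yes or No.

4 ∈ X and 4 ∉ W, so 4 ∈ X \ W
4 ∉ (X \ W)^c since 4 ∈ (X \ W)
4 ∉ Z and 4 ∉ W, so 4 ∉ Z ∩ W
4 ∉ (X \ W)^c and 4 ∉ (Z ∩ W), so 4 ∉ (X \ W)^c ∩ (Z ∩ W)
4 ∉ W and 4 ∉ ((X \ W)^c ∩ (Z ∩ W)), so 4 ∉ W ∩ ((X \ W)^c ∩ (Z ∩ W))

No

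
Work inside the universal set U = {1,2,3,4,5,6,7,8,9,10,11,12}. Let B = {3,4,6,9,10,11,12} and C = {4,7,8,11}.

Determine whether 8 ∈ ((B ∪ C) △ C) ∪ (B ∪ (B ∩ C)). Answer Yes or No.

8 ∉ B and 8 ∈ C, so 8 ∈ B ∪ C
8 ∈ (B ∪ C) and 8 ∈ C, so 8 ∉ (B ∪ C) △ C
8 ∉ B and 8 ∈ C, so 8 ∉ B ∩ C
8 ∉ B and 8 ∉ (B ∩ C), so 8 ∉ B ∪ (B ∩ C)
8 ∉ ((B ∪ C) △ C) and 8 ∉ (B ∪ (B ∩ C)), so 8 ∉ ((B ∪ C) △ C) ∪ (B ∪ (B ∩ C))

No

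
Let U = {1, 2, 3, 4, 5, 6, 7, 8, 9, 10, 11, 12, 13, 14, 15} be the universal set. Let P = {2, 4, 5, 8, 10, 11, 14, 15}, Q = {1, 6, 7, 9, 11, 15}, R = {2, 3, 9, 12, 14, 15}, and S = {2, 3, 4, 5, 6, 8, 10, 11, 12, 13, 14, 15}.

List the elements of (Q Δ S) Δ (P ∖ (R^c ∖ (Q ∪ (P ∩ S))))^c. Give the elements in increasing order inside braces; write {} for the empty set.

Q Δ S = {1, 2, 3, 4, 5, 7, 8, 9, 10, 12, 13, 14}
R^c = {1, 4, 5, 6, 7, 8, 10, 11, 13}
P ∩ S = {2, 4, 5, 8, 10, 11, 14, 15}
Q ∪ (P ∩ S) = {1, 2, 4, 5, 6, 7, 8, 9, 10, 11, 14, 15}
R^c ∖ (Q ∪ (P ∩ S)) = {13}
P ∖ (R^c ∖ (Q ∪ (P ∩ S))) = {2, 4, 5, 8, 10, 11, 14, 15}
(P ∖ (R^c ∖ (Q ∪ (P ∩ S))))^c = {1, 3, 6, 7, 9, 12, 13}
(Q Δ S) Δ (P ∖ (R^c ∖ (Q ∪ (P ∩ S))))^c = {2, 4, 5, 6, 8, 10, 14}

{2, 4, 5, 6, 8, 10, 14}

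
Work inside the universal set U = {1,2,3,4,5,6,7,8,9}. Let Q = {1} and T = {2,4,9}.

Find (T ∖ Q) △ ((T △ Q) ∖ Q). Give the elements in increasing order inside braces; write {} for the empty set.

{}

T ∖ Q = {2,4,9}
T △ Q = {1,2,4,9}
(T △ Q) ∖ Q = {2,4,9}
(T ∖ Q) △ ((T △ Q) ∖ Q) = {}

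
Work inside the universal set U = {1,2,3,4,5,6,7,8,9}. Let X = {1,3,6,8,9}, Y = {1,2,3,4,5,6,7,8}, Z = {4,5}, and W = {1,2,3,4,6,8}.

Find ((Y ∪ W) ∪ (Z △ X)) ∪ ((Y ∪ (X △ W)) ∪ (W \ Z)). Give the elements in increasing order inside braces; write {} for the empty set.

Y ∪ W = {1,2,3,4,5,6,7,8}
Z △ X = {1,3,4,5,6,8,9}
(Y ∪ W) ∪ (Z △ X) = {1,2,3,4,5,6,7,8,9}
X △ W = {2,4,9}
Y ∪ (X △ W) = {1,2,3,4,5,6,7,8,9}
W \ Z = {1,2,3,6,8}
(Y ∪ (X △ W)) ∪ (W \ Z) = {1,2,3,4,5,6,7,8,9}
((Y ∪ W) ∪ (Z △ X)) ∪ ((Y ∪ (X △ W)) ∪ (W \ Z)) = {1,2,3,4,5,6,7,8,9}

{1,2,3,4,5,6,7,8,9}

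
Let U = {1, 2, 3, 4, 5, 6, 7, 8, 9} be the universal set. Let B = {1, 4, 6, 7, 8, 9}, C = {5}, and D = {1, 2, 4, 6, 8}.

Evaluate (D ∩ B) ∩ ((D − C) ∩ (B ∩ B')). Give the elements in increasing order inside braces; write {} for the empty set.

D ∩ B = {1, 4, 6, 8}
D − C = {1, 2, 4, 6, 8}
B' = {2, 3, 5}
B ∩ B' = {}
(D − C) ∩ (B ∩ B') = {}
(D ∩ B) ∩ ((D − C) ∩ (B ∩ B')) = {}

{}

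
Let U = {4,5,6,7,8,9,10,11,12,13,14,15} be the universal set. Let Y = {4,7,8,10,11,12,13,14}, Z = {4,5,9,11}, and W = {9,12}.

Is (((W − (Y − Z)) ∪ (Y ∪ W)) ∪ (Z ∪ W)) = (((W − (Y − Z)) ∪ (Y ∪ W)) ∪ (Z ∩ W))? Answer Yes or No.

Y − Z = {7,8,10,12,13,14}
W − (Y − Z) = {9}
Y ∪ W = {4,7,8,9,10,11,12,13,14}
(W − (Y − Z)) ∪ (Y ∪ W) = {4,7,8,9,10,11,12,13,14}
Z ∪ W = {4,5,9,11,12}
((W − (Y − Z)) ∪ (Y ∪ W)) ∪ (Z ∪ W) = {4,5,7,8,9,10,11,12,13,14}
Z ∩ W = {9}
((W − (Y − Z)) ∪ (Y ∪ W)) ∪ (Z ∩ W) = {4,7,8,9,10,11,12,13,14}
5 ∈ ((W − (Y − Z)) ∪ (Y ∪ W)) ∪ (Z ∪ W) but 5 ∉ ((W − (Y − Z)) ∪ (Y ∪ W)) ∪ (Z ∩ W), so they differ.

No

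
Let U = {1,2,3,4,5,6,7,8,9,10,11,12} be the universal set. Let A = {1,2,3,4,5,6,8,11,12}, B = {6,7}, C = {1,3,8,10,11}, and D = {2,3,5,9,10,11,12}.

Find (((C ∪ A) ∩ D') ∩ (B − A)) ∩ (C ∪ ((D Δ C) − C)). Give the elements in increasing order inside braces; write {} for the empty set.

C ∪ A = {1,2,3,4,5,6,8,10,11,12}
D' = {1,4,6,7,8}
(C ∪ A) ∩ D' = {1,4,6,8}
B − A = {7}
((C ∪ A) ∩ D') ∩ (B − A) = {}
D Δ C = {1,2,5,8,9,12}
(D Δ C) − C = {2,5,9,12}
C ∪ ((D Δ C) − C) = {1,2,3,5,8,9,10,11,12}
(((C ∪ A) ∩ D') ∩ (B − A)) ∩ (C ∪ ((D Δ C) − C)) = {}

{}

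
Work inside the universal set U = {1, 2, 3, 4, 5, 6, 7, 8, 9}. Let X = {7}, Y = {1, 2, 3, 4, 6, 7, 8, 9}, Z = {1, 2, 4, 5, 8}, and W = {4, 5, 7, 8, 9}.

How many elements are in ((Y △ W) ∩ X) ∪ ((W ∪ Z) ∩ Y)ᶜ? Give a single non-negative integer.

Y △ W = {1, 2, 3, 5, 6}
(Y △ W) ∩ X = {}
W ∪ Z = {1, 2, 4, 5, 7, 8, 9}
(W ∪ Z) ∩ Y = {1, 2, 4, 7, 8, 9}
((W ∪ Z) ∩ Y)ᶜ = {3, 5, 6}
((Y △ W) ∩ X) ∪ ((W ∪ Z) ∩ Y)ᶜ = {3, 5, 6}
|((Y △ W) ∩ X) ∪ ((W ∪ Z) ∩ Y)ᶜ| = 3

3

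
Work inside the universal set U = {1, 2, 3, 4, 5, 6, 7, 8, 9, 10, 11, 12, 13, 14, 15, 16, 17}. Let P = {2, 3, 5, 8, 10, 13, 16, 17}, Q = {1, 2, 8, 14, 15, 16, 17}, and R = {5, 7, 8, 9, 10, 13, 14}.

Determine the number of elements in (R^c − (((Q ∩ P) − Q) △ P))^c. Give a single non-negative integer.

11

R^c = {1, 2, 3, 4, 6, 11, 12, 15, 16, 17}
Q ∩ P = {2, 8, 16, 17}
(Q ∩ P) − Q = {}
((Q ∩ P) − Q) △ P = {2, 3, 5, 8, 10, 13, 16, 17}
R^c − (((Q ∩ P) − Q) △ P) = {1, 4, 6, 11, 12, 15}
(R^c − (((Q ∩ P) − Q) △ P))^c = {2, 3, 5, 7, 8, 9, 10, 13, 14, 16, 17}
|(R^c − (((Q ∩ P) − Q) △ P))^c| = 11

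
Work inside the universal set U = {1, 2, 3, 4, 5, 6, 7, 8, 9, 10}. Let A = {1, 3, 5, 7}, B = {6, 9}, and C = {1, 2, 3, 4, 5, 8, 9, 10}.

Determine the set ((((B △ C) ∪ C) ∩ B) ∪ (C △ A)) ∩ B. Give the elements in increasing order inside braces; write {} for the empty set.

{6, 9}

B △ C = {1, 2, 3, 4, 5, 6, 8, 10}
(B △ C) ∪ C = {1, 2, 3, 4, 5, 6, 8, 9, 10}
((B △ C) ∪ C) ∩ B = {6, 9}
C △ A = {2, 4, 7, 8, 9, 10}
(((B △ C) ∪ C) ∩ B) ∪ (C △ A) = {2, 4, 6, 7, 8, 9, 10}
((((B △ C) ∪ C) ∩ B) ∪ (C △ A)) ∩ B = {6, 9}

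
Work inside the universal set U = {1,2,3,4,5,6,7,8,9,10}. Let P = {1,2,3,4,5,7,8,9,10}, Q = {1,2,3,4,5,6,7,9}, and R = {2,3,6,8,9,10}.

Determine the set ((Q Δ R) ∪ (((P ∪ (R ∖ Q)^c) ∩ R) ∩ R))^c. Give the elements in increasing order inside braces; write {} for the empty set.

Q Δ R = {1,4,5,7,8,10}
R ∖ Q = {8,10}
(R ∖ Q)^c = {1,2,3,4,5,6,7,9}
P ∪ (R ∖ Q)^c = {1,2,3,4,5,6,7,8,9,10}
(P ∪ (R ∖ Q)^c) ∩ R = {2,3,6,8,9,10}
((P ∪ (R ∖ Q)^c) ∩ R) ∩ R = {2,3,6,8,9,10}
(Q Δ R) ∪ (((P ∪ (R ∖ Q)^c) ∩ R) ∩ R) = {1,2,3,4,5,6,7,8,9,10}
((Q Δ R) ∪ (((P ∪ (R ∖ Q)^c) ∩ R) ∩ R))^c = {}

{}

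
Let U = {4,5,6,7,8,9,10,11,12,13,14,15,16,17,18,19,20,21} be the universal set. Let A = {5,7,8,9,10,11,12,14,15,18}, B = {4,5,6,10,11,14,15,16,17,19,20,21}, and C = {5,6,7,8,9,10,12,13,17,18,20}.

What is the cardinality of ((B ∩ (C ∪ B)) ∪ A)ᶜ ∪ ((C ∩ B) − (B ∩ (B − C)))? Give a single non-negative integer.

6

C ∪ B = {4,5,6,7,8,9,10,11,12,13,14,15,16,17,18,19,20,21}
B ∩ (C ∪ B) = {4,5,6,10,11,14,15,16,17,19,20,21}
(B ∩ (C ∪ B)) ∪ A = {4,5,6,7,8,9,10,11,12,14,15,16,17,18,19,20,21}
((B ∩ (C ∪ B)) ∪ A)ᶜ = {13}
C ∩ B = {5,6,10,17,20}
B − C = {4,11,14,15,16,19,21}
B ∩ (B − C) = {4,11,14,15,16,19,21}
(C ∩ B) − (B ∩ (B − C)) = {5,6,10,17,20}
((B ∩ (C ∪ B)) ∪ A)ᶜ ∪ ((C ∩ B) − (B ∩ (B − C))) = {5,6,10,13,17,20}
|((B ∩ (C ∪ B)) ∪ A)ᶜ ∪ ((C ∩ B) − (B ∩ (B − C)))| = 6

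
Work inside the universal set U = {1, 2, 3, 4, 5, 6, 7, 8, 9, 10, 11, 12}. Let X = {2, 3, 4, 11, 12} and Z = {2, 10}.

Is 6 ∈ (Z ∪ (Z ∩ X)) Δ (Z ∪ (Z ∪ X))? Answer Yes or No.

No

6 ∉ Z and 6 ∉ X, so 6 ∉ Z ∩ X
6 ∉ Z and 6 ∉ (Z ∩ X), so 6 ∉ Z ∪ (Z ∩ X)
6 ∉ Z and 6 ∉ X, so 6 ∉ Z ∪ X
6 ∉ Z and 6 ∉ (Z ∪ X), so 6 ∉ Z ∪ (Z ∪ X)
6 ∉ (Z ∪ (Z ∩ X)) and 6 ∉ (Z ∪ (Z ∪ X)), so 6 ∉ (Z ∪ (Z ∩ X)) Δ (Z ∪ (Z ∪ X))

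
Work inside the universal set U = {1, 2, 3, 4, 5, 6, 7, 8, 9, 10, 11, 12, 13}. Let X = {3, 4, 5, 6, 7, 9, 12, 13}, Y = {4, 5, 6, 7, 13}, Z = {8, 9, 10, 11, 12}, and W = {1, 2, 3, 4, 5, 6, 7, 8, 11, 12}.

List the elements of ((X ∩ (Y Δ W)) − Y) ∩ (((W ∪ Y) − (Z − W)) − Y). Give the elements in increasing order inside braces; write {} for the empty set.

Y Δ W = {1, 2, 3, 8, 11, 12, 13}
X ∩ (Y Δ W) = {3, 12, 13}
(X ∩ (Y Δ W)) − Y = {3, 12}
W ∪ Y = {1, 2, 3, 4, 5, 6, 7, 8, 11, 12, 13}
Z − W = {9, 10}
(W ∪ Y) − (Z − W) = {1, 2, 3, 4, 5, 6, 7, 8, 11, 12, 13}
((W ∪ Y) − (Z − W)) − Y = {1, 2, 3, 8, 11, 12}
((X ∩ (Y Δ W)) − Y) ∩ (((W ∪ Y) − (Z − W)) − Y) = {3, 12}

{3, 12}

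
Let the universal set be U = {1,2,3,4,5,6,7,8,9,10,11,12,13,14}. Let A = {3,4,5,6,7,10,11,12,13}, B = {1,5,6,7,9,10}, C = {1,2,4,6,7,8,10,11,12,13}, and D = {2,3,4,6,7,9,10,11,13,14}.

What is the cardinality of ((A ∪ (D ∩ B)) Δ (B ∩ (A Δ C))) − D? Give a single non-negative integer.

2

D ∩ B = {6,7,9,10}
A ∪ (D ∩ B) = {3,4,5,6,7,9,10,11,12,13}
A Δ C = {1,2,3,5,8}
B ∩ (A Δ C) = {1,5}
(A ∪ (D ∩ B)) Δ (B ∩ (A Δ C)) = {1,3,4,6,7,9,10,11,12,13}
((A ∪ (D ∩ B)) Δ (B ∩ (A Δ C))) − D = {1,12}
|((A ∪ (D ∩ B)) Δ (B ∩ (A Δ C))) − D| = 2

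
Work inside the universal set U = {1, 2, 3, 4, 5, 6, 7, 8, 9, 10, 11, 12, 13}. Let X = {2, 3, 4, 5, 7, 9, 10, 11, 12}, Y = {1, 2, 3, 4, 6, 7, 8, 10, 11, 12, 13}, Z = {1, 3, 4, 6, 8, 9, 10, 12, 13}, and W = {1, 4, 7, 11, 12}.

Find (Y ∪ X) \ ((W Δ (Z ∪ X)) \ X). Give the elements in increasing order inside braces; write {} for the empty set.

Y ∪ X = {1, 2, 3, 4, 5, 6, 7, 8, 9, 10, 11, 12, 13}
Z ∪ X = {1, 2, 3, 4, 5, 6, 7, 8, 9, 10, 11, 12, 13}
W Δ (Z ∪ X) = {2, 3, 5, 6, 8, 9, 10, 13}
(W Δ (Z ∪ X)) \ X = {6, 8, 13}
(Y ∪ X) \ ((W Δ (Z ∪ X)) \ X) = {1, 2, 3, 4, 5, 7, 9, 10, 11, 12}

{1, 2, 3, 4, 5, 7, 9, 10, 11, 12}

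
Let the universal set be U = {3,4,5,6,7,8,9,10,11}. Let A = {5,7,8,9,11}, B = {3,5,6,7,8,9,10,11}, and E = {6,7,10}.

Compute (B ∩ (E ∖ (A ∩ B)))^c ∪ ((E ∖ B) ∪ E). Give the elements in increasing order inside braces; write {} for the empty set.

A ∩ B = {5,7,8,9,11}
E ∖ (A ∩ B) = {6,10}
B ∩ (E ∖ (A ∩ B)) = {6,10}
(B ∩ (E ∖ (A ∩ B)))^c = {3,4,5,7,8,9,11}
E ∖ B = {}
(E ∖ B) ∪ E = {6,7,10}
(B ∩ (E ∖ (A ∩ B)))^c ∪ ((E ∖ B) ∪ E) = {3,4,5,6,7,8,9,10,11}

{3,4,5,6,7,8,9,10,11}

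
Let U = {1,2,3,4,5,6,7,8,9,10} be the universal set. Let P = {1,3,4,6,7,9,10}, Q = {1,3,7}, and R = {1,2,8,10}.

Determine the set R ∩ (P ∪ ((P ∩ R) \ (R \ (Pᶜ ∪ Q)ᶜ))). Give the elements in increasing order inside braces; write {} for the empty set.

P ∩ R = {1,10}
Pᶜ = {2,5,8}
Pᶜ ∪ Q = {1,2,3,5,7,8}
(Pᶜ ∪ Q)ᶜ = {4,6,9,10}
R \ (Pᶜ ∪ Q)ᶜ = {1,2,8}
(P ∩ R) \ (R \ (Pᶜ ∪ Q)ᶜ) = {10}
P ∪ ((P ∩ R) \ (R \ (Pᶜ ∪ Q)ᶜ)) = {1,3,4,6,7,9,10}
R ∩ (P ∪ ((P ∩ R) \ (R \ (Pᶜ ∪ Q)ᶜ))) = {1,10}

{1,10}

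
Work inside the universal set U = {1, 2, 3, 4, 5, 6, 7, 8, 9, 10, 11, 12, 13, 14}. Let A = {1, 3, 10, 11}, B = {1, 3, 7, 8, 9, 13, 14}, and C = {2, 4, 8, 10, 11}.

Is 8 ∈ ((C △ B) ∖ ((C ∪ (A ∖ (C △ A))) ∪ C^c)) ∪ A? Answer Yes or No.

No

8 ∈ C and 8 ∈ B, so 8 ∉ C △ B
8 ∈ C and 8 ∉ A, so 8 ∈ C △ A
8 ∉ A and 8 ∈ (C △ A), so 8 ∉ A ∖ (C △ A)
8 ∈ C and 8 ∉ (A ∖ (C △ A)), so 8 ∈ C ∪ (A ∖ (C △ A))
8 ∈ C, so 8 ∉ C^c
8 ∈ (C ∪ (A ∖ (C △ A))) and 8 ∉ C^c, so 8 ∈ (C ∪ (A ∖ (C △ A))) ∪ C^c
8 ∉ (C △ B) and 8 ∈ ((C ∪ (A ∖ (C △ A))) ∪ C^c), so 8 ∉ (C △ B) ∖ ((C ∪ (A ∖ (C △ A))) ∪ C^c)
8 ∉ ((C △ B) ∖ ((C ∪ (A ∖ (C △ A))) ∪ C^c)) and 8 ∉ A, so 8 ∉ ((C △ B) ∖ ((C ∪ (A ∖ (C △ A))) ∪ C^c)) ∪ A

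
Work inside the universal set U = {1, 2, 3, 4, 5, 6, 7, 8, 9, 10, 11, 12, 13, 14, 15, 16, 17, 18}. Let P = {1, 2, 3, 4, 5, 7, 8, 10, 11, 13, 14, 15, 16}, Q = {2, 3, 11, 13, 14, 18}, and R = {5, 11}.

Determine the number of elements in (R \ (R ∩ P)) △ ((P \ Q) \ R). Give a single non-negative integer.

R ∩ P = {5, 11}
R \ (R ∩ P) = {}
P \ Q = {1, 4, 5, 7, 8, 10, 15, 16}
(P \ Q) \ R = {1, 4, 7, 8, 10, 15, 16}
(R \ (R ∩ P)) △ ((P \ Q) \ R) = {1, 4, 7, 8, 10, 15, 16}
|(R \ (R ∩ P)) △ ((P \ Q) \ R)| = 7

7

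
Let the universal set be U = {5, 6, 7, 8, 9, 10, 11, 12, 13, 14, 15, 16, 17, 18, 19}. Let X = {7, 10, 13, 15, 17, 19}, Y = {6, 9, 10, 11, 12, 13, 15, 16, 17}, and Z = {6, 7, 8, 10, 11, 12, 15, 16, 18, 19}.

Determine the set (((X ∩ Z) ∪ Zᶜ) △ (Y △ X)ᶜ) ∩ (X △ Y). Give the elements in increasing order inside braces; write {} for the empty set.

{7, 9, 19}

X ∩ Z = {7, 10, 15, 19}
Zᶜ = {5, 9, 13, 14, 17}
(X ∩ Z) ∪ Zᶜ = {5, 7, 9, 10, 13, 14, 15, 17, 19}
Y △ X = {6, 7, 9, 11, 12, 16, 19}
(Y △ X)ᶜ = {5, 8, 10, 13, 14, 15, 17, 18}
((X ∩ Z) ∪ Zᶜ) △ (Y △ X)ᶜ = {7, 8, 9, 18, 19}
X △ Y = {6, 7, 9, 11, 12, 16, 19}
(((X ∩ Z) ∪ Zᶜ) △ (Y △ X)ᶜ) ∩ (X △ Y) = {7, 9, 19}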